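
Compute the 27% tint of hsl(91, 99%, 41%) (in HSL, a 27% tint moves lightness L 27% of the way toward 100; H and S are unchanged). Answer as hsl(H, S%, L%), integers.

L moves 27% from 41 toward 100: 41 + 15.93 = 56.93 → 57.
H and S are unchanged.

hsl(91, 99%, 57%)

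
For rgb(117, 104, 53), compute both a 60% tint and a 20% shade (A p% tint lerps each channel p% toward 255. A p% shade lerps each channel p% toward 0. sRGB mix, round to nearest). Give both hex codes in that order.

60% tint:
  R: 117 + 0.6×(255−117) = 117 + 82.8 = 199.8 → 200
  G: 104 + 90.6 = 194.6 → 195
  B: 53 + 0.6×(255−53) = 53 + 121.2 = 174.2 → 174
  → #c8c3ae
20% shade:
  R: 117 + 0.2×(0−117) = 117 − 23.4 = 93.6 → 94
  G: 104 − 20.8 = 83.2 → 83
  B: 53 + 0.2×(0−53) = 53 − 10.6 = 42.4 → 42
  → #5e532a

#c8c3ae, #5e532a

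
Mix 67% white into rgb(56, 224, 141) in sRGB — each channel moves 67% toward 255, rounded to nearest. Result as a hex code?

Lerp each channel 67% toward 255:
  R: 56 + 133.33 = 189.33 → 189
  G: 224 + 20.77 = 244.77 → 245
  B: 141 + 0.67×(255−141) = 141 + 76.38 = 217.38 → 217
rgb(189, 245, 217) = #BDF5D9.

#BDF5D9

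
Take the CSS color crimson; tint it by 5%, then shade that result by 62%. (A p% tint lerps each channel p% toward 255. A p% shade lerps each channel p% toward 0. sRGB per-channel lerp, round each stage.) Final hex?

CSS crimson is rgb(220, 20, 60).
Lerp each channel 5% toward 255:
  R: 220 + 0.05×(255−220) = 220 + 1.75 = 221.75 → 222
  G: 20 + 0.05×(255−20) = 20 + 11.75 = 31.75 → 32
  B: 60 + 0.05×(255−60) = 60 + 9.75 = 69.75 → 70
After the tint: rgb(222, 32, 70) = #de2046.
Per channel, c → c + 0.62(0 − c):
  R: 222 − 137.64 = 84.36 → 84
  G: 32 − 19.84 = 12.16 → 12
  B: 70 − 43.4 = 26.6 → 27
rgb(84, 12, 27) = #540c1b.

#540c1b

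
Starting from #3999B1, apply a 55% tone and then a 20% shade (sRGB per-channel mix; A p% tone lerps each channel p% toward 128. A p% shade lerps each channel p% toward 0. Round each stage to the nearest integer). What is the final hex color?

#3999B1 is rgb(57, 153, 177).
Lerp each channel 55% toward 128:
  R: 57 + 39.05 = 96.05 → 96
  G: 153 − 13.75 = 139.25 → 139
  B: 177 + 0.55×(128−177) = 177 − 26.95 = 150.05 → 150
After the tone: rgb(96, 139, 150) = #608B96.
A 20% shade moves each channel 20% toward 0:
  R: 96 + 0.2×(0−96) = 96 − 19.2 = 76.8 → 77
  G: 139 − 27.8 = 111.2 → 111
  B: 150 + 0.2×(0−150) = 150 − 30 = 120 → 120
rgb(77, 111, 120) = #4D6F78.

#4D6F78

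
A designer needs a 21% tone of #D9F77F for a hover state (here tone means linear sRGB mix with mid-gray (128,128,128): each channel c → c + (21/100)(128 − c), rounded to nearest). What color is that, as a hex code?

#D9F77F is rgb(217, 247, 127).
Lerp each channel 21% toward 128:
  R: 217 − 18.69 = 198.31 → 198
  G: 247 + 0.21×(128−247) = 247 − 24.99 = 222.01 → 222
  B: 127 + 0.21×(128−127) = 127 + 0.21 = 127.21 → 127
rgb(198, 222, 127) = #C6DE7F.

#C6DE7F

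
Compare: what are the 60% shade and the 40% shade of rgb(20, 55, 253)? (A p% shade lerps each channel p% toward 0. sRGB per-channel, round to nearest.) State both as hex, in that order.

60% shade:
  R: 20 + 0.6×(0−20) = 20 − 12 = 8 → 8
  G: 55 − 33 = 22 → 22
  B: 253 + 0.6×(0−253) = 253 − 151.8 = 101.2 → 101
  → #081665
40% shade:
  R: 20 + 0.4×(0−20) = 20 − 8 = 12 → 12
  G: 55 − 22 = 33 → 33
  B: 253 + 0.4×(0−253) = 253 − 101.2 = 151.8 → 152
  → #0C2198

#081665, #0C2198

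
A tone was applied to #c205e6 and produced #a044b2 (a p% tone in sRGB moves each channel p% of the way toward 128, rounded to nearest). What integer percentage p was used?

51%

#c205e6 is rgb(194, 5, 230); #a044b2 is rgb(160, 68, 178).
On the G channel (widest range): 68 ≈ 5 + (p/100)(128 − 5), so p ≈ 100×(68 − 5)/(128 − 5) = 6300/123 = 51.22.
p = 51 reproduces all three channels after rounding.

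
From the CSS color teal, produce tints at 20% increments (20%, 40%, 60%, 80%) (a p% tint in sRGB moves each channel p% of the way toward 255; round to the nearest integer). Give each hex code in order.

#339999, #66B3B3, #99CCCC, #CCE6E6

CSS teal is rgb(0, 128, 128).
20%: (0 + 51 = 51→51, 128 + 25.4 = 153.4→153, 128 + 25.4 = 153.4→153) → #339999
40%: (0 + 102 = 102→102, 128 + 50.8 = 178.8→179, 128 + 50.8 = 178.8→179) → #66B3B3
60%: (0 + 153 = 153→153, 128 + 76.2 = 204.2→204, 128 + 76.2 = 204.2→204) → #99CCCC
80%: (0 + 204 = 204→204, 128 + 101.6 = 229.6→230, 128 + 101.6 = 229.6→230) → #CCE6E6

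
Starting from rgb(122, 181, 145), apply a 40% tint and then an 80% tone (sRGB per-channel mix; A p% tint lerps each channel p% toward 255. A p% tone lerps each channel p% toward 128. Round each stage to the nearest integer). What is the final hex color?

#89918c

Per channel, c → c + 0.4(255 − c):
  R: 122 + 0.4×(255−122) = 122 + 53.2 = 175.2 → 175
  G: 181 + 0.4×(255−181) = 181 + 29.6 = 210.6 → 211
  B: 145 + 0.4×(255−145) = 145 + 44 = 189 → 189
After the tint: rgb(175, 211, 189) = #afd3bd.
Per channel, c → c + 0.8(128 − c):
  R: 175 + 0.8×(128−175) = 175 − 37.6 = 137.4 → 137
  G: 211 + 0.8×(128−211) = 211 − 66.4 = 144.6 → 145
  B: 189 + 0.8×(128−189) = 189 − 48.8 = 140.2 → 140
rgb(137, 145, 140) = #89918c.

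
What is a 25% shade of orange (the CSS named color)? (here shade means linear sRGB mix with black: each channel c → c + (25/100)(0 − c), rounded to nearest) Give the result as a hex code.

CSS orange is rgb(255, 165, 0).
Lerp each channel 25% toward 0:
  R: 255 − 63.75 = 191.25 → 191
  G: 165 + 0.25×(0−165) = 165 − 41.25 = 123.75 → 124
  B: 0 + 0.25×(0−0) = 0 + 0 = 0 → 0
rgb(191, 124, 0) = #BF7C00.

#BF7C00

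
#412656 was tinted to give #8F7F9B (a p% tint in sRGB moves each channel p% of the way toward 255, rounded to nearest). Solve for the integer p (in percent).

#412656 is rgb(65, 38, 86); #8F7F9B is rgb(143, 127, 155).
On the G channel (widest range): 127 ≈ 38 + (p/100)(255 − 38), so p ≈ 100×(127 − 38)/(255 − 38) = 8900/217 = 41.01.
p = 41 reproduces all three channels after rounding.

41%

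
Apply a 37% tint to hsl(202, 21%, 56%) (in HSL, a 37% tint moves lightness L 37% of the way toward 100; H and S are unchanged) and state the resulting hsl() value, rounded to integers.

hsl(202, 21%, 72%)

L moves 37% from 56 toward 100: 56 + 16.28 = 72.28 → 72.
H and S are unchanged.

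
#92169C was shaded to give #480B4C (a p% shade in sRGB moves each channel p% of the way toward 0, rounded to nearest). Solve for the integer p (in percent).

#92169C is rgb(146, 22, 156); #480B4C is rgb(72, 11, 76).
On the B channel (widest range): 76 ≈ 156 + (p/100)(0 − 156), so p ≈ 100×(76 − 156)/(0 − 156) = -8000/-156 = 51.28.
p = 51 reproduces all three channels after rounding.

51%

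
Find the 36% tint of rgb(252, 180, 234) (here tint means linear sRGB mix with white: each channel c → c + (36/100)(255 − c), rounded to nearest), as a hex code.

#FDCFF2

A 36% tint moves each channel 36% toward 255:
  R: 252 + 1.08 = 253.08 → 253
  G: 180 + 0.36×(255−180) = 180 + 27 = 207 → 207
  B: 234 + 7.56 = 241.56 → 242
rgb(253, 207, 242) = #FDCFF2.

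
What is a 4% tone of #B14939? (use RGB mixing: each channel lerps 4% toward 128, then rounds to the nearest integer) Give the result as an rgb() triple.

rgb(175, 75, 60)

#B14939 is rgb(177, 73, 57).
A 4% tone moves each channel 4% toward 128:
  R: 177 − 1.96 = 175.04 → 175
  G: 73 + 0.04×(128−73) = 73 + 2.2 = 75.2 → 75
  B: 57 + 0.04×(128−57) = 57 + 2.84 = 59.84 → 60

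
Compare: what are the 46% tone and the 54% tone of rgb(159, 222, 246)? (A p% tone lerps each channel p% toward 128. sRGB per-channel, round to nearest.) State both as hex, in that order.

46% tone:
  R: 159 − 14.26 = 144.74 → 145
  G: 222 − 43.24 = 178.76 → 179
  B: 246 − 54.28 = 191.72 → 192
  → #91B3C0
54% tone:
  R: 159 − 16.74 = 142.26 → 142
  G: 222 + 0.54×(128−222) = 222 − 50.76 = 171.24 → 171
  B: 246 − 63.72 = 182.28 → 182
  → #8EABB6

#91B3C0, #8EABB6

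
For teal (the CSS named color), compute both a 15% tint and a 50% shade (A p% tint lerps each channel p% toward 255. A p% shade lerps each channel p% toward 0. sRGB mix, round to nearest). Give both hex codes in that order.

#269393, #004040

CSS teal is rgb(0, 128, 128).
15% tint:
  R: 0 + 38.25 = 38.25 → 38
  G: 128 + 0.15×(255−128) = 128 + 19.05 = 147.05 → 147
  B: 128 + 0.15×(255−128) = 128 + 19.05 = 147.05 → 147
  → #269393
50% shade:
  R: 0 + 0 = 0 → 0
  G: 128 + 0.5×(0−128) = 128 − 64 = 64 → 64
  B: 128 − 64 = 64 → 64
  → #004040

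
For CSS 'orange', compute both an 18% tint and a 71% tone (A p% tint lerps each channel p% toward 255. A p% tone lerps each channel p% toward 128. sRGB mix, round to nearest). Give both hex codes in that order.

#FFB52E, #A58B5B

CSS orange is rgb(255, 165, 0).
18% tint:
  R: 255 + 0.18×(255−255) = 255 + 0 = 255 → 255
  G: 165 + 16.2 = 181.2 → 181
  B: 0 + 0.18×(255−0) = 0 + 45.9 = 45.9 → 46
  → #FFB52E
71% tone:
  R: 255 − 90.17 = 164.83 → 165
  G: 165 + 0.71×(128−165) = 165 − 26.27 = 138.73 → 139
  B: 0 + 0.71×(128−0) = 0 + 90.88 = 90.88 → 91
  → #A58B5B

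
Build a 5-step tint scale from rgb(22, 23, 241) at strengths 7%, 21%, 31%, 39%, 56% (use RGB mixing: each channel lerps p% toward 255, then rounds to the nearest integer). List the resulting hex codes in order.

7%: (22 + 16.31 = 38.31→38, 23 + 16.24 = 39.24→39, 241 + 0.98 = 241.98→242) → #2627f2
21%: (22 + 48.93 = 70.93→71, 23 + 48.72 = 71.72→72, 241 + 2.94 = 243.94→244) → #4748f4
31%: (22 + 72.23 = 94.23→94, 23 + 71.92 = 94.92→95, 241 + 4.34 = 245.34→245) → #5e5ff5
39%: (22 + 90.87 = 112.87→113, 23 + 90.48 = 113.48→113, 241 + 5.46 = 246.46→246) → #7171f6
56%: (22 + 130.48 = 152.48→152, 23 + 129.92 = 152.92→153, 241 + 7.84 = 248.84→249) → #9899f9

#2627f2, #4748f4, #5e5ff5, #7171f6, #9899f9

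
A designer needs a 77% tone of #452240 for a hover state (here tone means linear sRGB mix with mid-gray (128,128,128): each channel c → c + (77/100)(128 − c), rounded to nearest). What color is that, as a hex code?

#726a71

#452240 is rgb(69, 34, 64).
A 77% tone moves each channel 77% toward 128:
  R: 69 + 45.43 = 114.43 → 114
  G: 34 + 0.77×(128−34) = 34 + 72.38 = 106.38 → 106
  B: 64 + 49.28 = 113.28 → 113
rgb(114, 106, 113) = #726a71.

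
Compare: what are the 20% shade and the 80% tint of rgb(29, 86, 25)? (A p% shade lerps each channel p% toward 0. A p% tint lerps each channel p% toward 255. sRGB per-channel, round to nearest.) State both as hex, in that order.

#174514, #D2DDD1

20% shade:
  R: 29 − 5.8 = 23.2 → 23
  G: 86 − 17.2 = 68.8 → 69
  B: 25 − 5 = 20 → 20
  → #174514
80% tint:
  R: 29 + 0.8×(255−29) = 29 + 180.8 = 209.8 → 210
  G: 86 + 0.8×(255−86) = 86 + 135.2 = 221.2 → 221
  B: 25 + 184 = 209 → 209
  → #D2DDD1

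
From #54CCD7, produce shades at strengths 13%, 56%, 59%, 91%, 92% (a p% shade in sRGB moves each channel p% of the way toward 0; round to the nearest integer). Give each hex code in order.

#49B1BB, #255A5F, #225458, #081213, #071011

#54CCD7 is rgb(84, 204, 215).
13%: (84 − 10.92 = 73.08→73, 204 − 26.52 = 177.48→177, 215 − 27.95 = 187.05→187) → #49B1BB
56%: (84 − 47.04 = 36.96→37, 204 − 114.24 = 89.76→90, 215 − 120.4 = 94.6→95) → #255A5F
59%: (84 − 49.56 = 34.44→34, 204 − 120.36 = 83.64→84, 215 − 126.85 = 88.15→88) → #225458
91%: (84 − 76.44 = 7.56→8, 204 − 185.64 = 18.36→18, 215 − 195.65 = 19.35→19) → #081213
92%: (84 − 77.28 = 6.72→7, 204 − 187.68 = 16.32→16, 215 − 197.8 = 17.2→17) → #071011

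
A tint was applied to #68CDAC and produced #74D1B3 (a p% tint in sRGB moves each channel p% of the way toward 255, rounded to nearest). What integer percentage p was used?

8%

#68CDAC is rgb(104, 205, 172); #74D1B3 is rgb(116, 209, 179).
On the R channel (widest range): 116 ≈ 104 + (p/100)(255 − 104), so p ≈ 100×(116 − 104)/(255 − 104) = 1200/151 = 7.95.
p = 8 reproduces all three channels after rounding.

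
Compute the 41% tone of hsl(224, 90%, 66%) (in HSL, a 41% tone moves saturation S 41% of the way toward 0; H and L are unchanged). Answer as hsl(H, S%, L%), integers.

S moves 41% from 90 toward 0: 90 − 36.9 = 53.1 → 53.
H and L are unchanged.

hsl(224, 53%, 66%)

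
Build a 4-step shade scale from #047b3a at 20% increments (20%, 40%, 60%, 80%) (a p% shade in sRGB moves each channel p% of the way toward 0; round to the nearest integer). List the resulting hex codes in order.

#03622e, #024a23, #023117, #01190c

#047b3a is rgb(4, 123, 58).
20%: (4 − 0.8 = 3.2→3, 123 − 24.6 = 98.4→98, 58 − 11.6 = 46.4→46) → #03622e
40%: (4 − 1.6 = 2.4→2, 123 − 49.2 = 73.8→74, 58 − 23.2 = 34.8→35) → #024a23
60%: (4 − 2.4 = 1.6→2, 123 − 73.8 = 49.2→49, 58 − 34.8 = 23.2→23) → #023117
80%: (4 − 3.2 = 0.8→1, 123 − 98.4 = 24.6→25, 58 − 46.4 = 11.6→12) → #01190c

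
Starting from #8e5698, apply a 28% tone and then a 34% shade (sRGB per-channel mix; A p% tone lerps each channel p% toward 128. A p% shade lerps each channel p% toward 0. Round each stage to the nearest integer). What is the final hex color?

#8e5698 is rgb(142, 86, 152).
A 28% tone moves each channel 28% toward 128:
  R: 142 − 3.92 = 138.08 → 138
  G: 86 + 0.28×(128−86) = 86 + 11.76 = 97.76 → 98
  B: 152 + 0.28×(128−152) = 152 − 6.72 = 145.28 → 145
After the tone: rgb(138, 98, 145) = #8a6291.
A 34% shade moves each channel 34% toward 0:
  R: 138 − 46.92 = 91.08 → 91
  G: 98 − 33.32 = 64.68 → 65
  B: 145 + 0.34×(0−145) = 145 − 49.3 = 95.7 → 96
rgb(91, 65, 96) = #5b4160.

#5b4160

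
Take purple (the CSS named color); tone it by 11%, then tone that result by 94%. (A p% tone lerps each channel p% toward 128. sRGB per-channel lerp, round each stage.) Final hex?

CSS purple is rgb(128, 0, 128).
Per channel, c → c + 0.11(128 − c):
  R: 128 + 0.11×(128−128) = 128 + 0 = 128 → 128
  G: 0 + 14.08 = 14.08 → 14
  B: 128 + 0 = 128 → 128
After the tone: rgb(128, 14, 128) = #800e80.
Lerp each channel 94% toward 128:
  R: 128 + 0 = 128 → 128
  G: 14 + 107.16 = 121.16 → 121
  B: 128 + 0.94×(128−128) = 128 + 0 = 128 → 128
rgb(128, 121, 128) = #807980.

#807980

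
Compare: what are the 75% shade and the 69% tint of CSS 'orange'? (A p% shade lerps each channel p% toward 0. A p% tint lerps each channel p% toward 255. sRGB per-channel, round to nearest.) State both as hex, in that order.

#402900, #ffe3b0

CSS orange is rgb(255, 165, 0).
75% shade:
  R: 255 + 0.75×(0−255) = 255 − 191.25 = 63.75 → 64
  G: 165 + 0.75×(0−165) = 165 − 123.75 = 41.25 → 41
  B: 0 + 0.75×(0−0) = 0 + 0 = 0 → 0
  → #402900
69% tint:
  R: 255 + 0.69×(255−255) = 255 + 0 = 255 → 255
  G: 165 + 0.69×(255−165) = 165 + 62.1 = 227.1 → 227
  B: 0 + 175.95 = 175.95 → 176
  → #ffe3b0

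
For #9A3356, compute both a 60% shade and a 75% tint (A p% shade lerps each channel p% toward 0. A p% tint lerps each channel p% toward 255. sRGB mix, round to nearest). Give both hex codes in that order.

#9A3356 is rgb(154, 51, 86).
60% shade:
  R: 154 + 0.6×(0−154) = 154 − 92.4 = 61.6 → 62
  G: 51 + 0.6×(0−51) = 51 − 30.6 = 20.4 → 20
  B: 86 + 0.6×(0−86) = 86 − 51.6 = 34.4 → 34
  → #3E1422
75% tint:
  R: 154 + 0.75×(255−154) = 154 + 75.75 = 229.75 → 230
  G: 51 + 0.75×(255−51) = 51 + 153 = 204 → 204
  B: 86 + 126.75 = 212.75 → 213
  → #E6CCD5

#3E1422, #E6CCD5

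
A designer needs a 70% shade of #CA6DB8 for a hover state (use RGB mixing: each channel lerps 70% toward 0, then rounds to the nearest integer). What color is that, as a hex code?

#CA6DB8 is rgb(202, 109, 184).
A 70% shade moves each channel 70% toward 0:
  R: 202 − 141.4 = 60.6 → 61
  G: 109 + 0.7×(0−109) = 109 − 76.3 = 32.7 → 33
  B: 184 + 0.7×(0−184) = 184 − 128.8 = 55.2 → 55
rgb(61, 33, 55) = #3D2137.

#3D2137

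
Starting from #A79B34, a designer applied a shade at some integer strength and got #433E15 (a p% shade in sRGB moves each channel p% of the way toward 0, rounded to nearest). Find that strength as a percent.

#A79B34 is rgb(167, 155, 52); #433E15 is rgb(67, 62, 21).
On the R channel (widest range): 67 ≈ 167 + (p/100)(0 − 167), so p ≈ 100×(67 − 167)/(0 − 167) = -10000/-167 = 59.88.
p = 60 reproduces all three channels after rounding.

60%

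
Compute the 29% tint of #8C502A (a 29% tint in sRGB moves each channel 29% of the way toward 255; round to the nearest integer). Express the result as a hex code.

#8C502A is rgb(140, 80, 42).
Lerp each channel 29% toward 255:
  R: 140 + 0.29×(255−140) = 140 + 33.35 = 173.35 → 173
  G: 80 + 50.75 = 130.75 → 131
  B: 42 + 0.29×(255−42) = 42 + 61.77 = 103.77 → 104
rgb(173, 131, 104) = #AD8368.

#AD8368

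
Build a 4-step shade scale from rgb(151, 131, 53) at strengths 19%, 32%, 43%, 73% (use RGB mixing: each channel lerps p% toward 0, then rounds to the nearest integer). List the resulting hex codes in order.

#7a6a2b, #675924, #564b1e, #29230e

19%: (151 − 28.69 = 122.31→122, 131 − 24.89 = 106.11→106, 53 − 10.07 = 42.93→43) → #7a6a2b
32%: (151 − 48.32 = 102.68→103, 131 − 41.92 = 89.08→89, 53 − 16.96 = 36.04→36) → #675924
43%: (151 − 64.93 = 86.07→86, 131 − 56.33 = 74.67→75, 53 − 22.79 = 30.21→30) → #564b1e
73%: (151 − 110.23 = 40.77→41, 131 − 95.63 = 35.37→35, 53 − 38.69 = 14.31→14) → #29230e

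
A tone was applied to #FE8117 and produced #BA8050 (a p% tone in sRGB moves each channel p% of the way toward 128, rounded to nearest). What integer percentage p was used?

54%

#FE8117 is rgb(254, 129, 23); #BA8050 is rgb(186, 128, 80).
On the R channel (widest range): 186 ≈ 254 + (p/100)(128 − 254), so p ≈ 100×(186 − 254)/(128 − 254) = -6800/-126 = 53.97.
p = 54 reproduces all three channels after rounding.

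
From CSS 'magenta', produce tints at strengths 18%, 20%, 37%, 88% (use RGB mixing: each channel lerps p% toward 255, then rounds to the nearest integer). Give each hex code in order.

CSS magenta is rgb(255, 0, 255).
18%: (255→255, 0 + 45.9 = 45.9→46, 255→255) → #FF2EFF
20%: (255→255, 0 + 51 = 51→51, 255→255) → #FF33FF
37%: (255→255, 0 + 94.35 = 94.35→94, 255→255) → #FF5EFF
88%: (255→255, 0 + 224.4 = 224.4→224, 255→255) → #FFE0FF

#FF2EFF, #FF33FF, #FF5EFF, #FFE0FF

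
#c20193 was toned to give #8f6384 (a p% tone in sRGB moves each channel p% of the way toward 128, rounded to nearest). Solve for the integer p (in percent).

77%

#c20193 is rgb(194, 1, 147); #8f6384 is rgb(143, 99, 132).
On the G channel (widest range): 99 ≈ 1 + (p/100)(128 − 1), so p ≈ 100×(99 − 1)/(128 − 1) = 9800/127 = 77.17.
p = 77 reproduces all three channels after rounding.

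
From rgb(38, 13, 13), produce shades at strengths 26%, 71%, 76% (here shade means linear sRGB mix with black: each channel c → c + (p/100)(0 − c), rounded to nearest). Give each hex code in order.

#1c0a0a, #0b0404, #090303

26%: (38 − 9.88 = 28.12→28, 13 − 3.38 = 9.62→10, 13 − 3.38 = 9.62→10) → #1c0a0a
71%: (38 − 26.98 = 11.02→11, 13 − 9.23 = 3.77→4, 13 − 9.23 = 3.77→4) → #0b0404
76%: (38 − 28.88 = 9.12→9, 13 − 9.88 = 3.12→3, 13 − 9.88 = 3.12→3) → #090303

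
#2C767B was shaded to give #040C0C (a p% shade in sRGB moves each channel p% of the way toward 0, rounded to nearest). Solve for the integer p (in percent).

#2C767B is rgb(44, 118, 123); #040C0C is rgb(4, 12, 12).
On the B channel (widest range): 12 ≈ 123 + (p/100)(0 − 123), so p ≈ 100×(12 − 123)/(0 − 123) = -11100/-123 = 90.24.
p = 90 reproduces all three channels after rounding.

90%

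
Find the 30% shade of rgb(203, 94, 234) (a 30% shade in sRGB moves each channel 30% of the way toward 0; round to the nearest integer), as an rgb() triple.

Lerp each channel 30% toward 0:
  R: 203 − 60.9 = 142.1 → 142
  G: 94 + 0.3×(0−94) = 94 − 28.2 = 65.8 → 66
  B: 234 + 0.3×(0−234) = 234 − 70.2 = 163.8 → 164

rgb(142, 66, 164)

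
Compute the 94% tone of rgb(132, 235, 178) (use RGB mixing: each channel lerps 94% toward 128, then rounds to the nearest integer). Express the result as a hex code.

Per channel, c → c + 0.94(128 − c):
  R: 132 − 3.76 = 128.24 → 128
  G: 235 + 0.94×(128−235) = 235 − 100.58 = 134.42 → 134
  B: 178 + 0.94×(128−178) = 178 − 47 = 131 → 131
rgb(128, 134, 131) = #808683.

#808683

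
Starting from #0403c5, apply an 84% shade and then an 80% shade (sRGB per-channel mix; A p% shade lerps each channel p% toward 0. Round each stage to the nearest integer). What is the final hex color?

#000006

#0403c5 is rgb(4, 3, 197).
Lerp each channel 84% toward 0:
  R: 4 + 0.84×(0−4) = 4 − 3.36 = 0.64 → 1
  G: 3 − 2.52 = 0.48 → 0
  B: 197 + 0.84×(0−197) = 197 − 165.48 = 31.52 → 32
After the shade: rgb(1, 0, 32) = #010020.
An 80% shade moves each channel 80% toward 0:
  R: 1 + 0.8×(0−1) = 1 − 0.8 = 0.2 → 0
  G: 0 + 0.8×(0−0) = 0 + 0 = 0 → 0
  B: 32 + 0.8×(0−32) = 32 − 25.6 = 6.4 → 6
rgb(0, 0, 6) = #000006.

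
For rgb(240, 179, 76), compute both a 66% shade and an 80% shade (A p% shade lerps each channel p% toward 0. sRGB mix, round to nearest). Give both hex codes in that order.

66% shade:
  R: 240 − 158.4 = 81.6 → 82
  G: 179 + 0.66×(0−179) = 179 − 118.14 = 60.86 → 61
  B: 76 − 50.16 = 25.84 → 26
  → #523D1A
80% shade:
  R: 240 + 0.8×(0−240) = 240 − 192 = 48 → 48
  G: 179 + 0.8×(0−179) = 179 − 143.2 = 35.8 → 36
  B: 76 − 60.8 = 15.2 → 15
  → #30240F

#523D1A, #30240F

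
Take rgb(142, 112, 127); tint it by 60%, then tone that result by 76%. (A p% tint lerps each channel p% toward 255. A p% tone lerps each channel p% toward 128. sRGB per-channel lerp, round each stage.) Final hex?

A 60% tint moves each channel 60% toward 255:
  R: 142 + 0.6×(255−142) = 142 + 67.8 = 209.8 → 210
  G: 112 + 85.8 = 197.8 → 198
  B: 127 + 76.8 = 203.8 → 204
After the tint: rgb(210, 198, 204) = #d2c6cc.
A 76% tone moves each channel 76% toward 128:
  R: 210 − 62.32 = 147.68 → 148
  G: 198 − 53.2 = 144.8 → 145
  B: 204 + 0.76×(128−204) = 204 − 57.76 = 146.24 → 146
rgb(148, 145, 146) = #949192.

#949192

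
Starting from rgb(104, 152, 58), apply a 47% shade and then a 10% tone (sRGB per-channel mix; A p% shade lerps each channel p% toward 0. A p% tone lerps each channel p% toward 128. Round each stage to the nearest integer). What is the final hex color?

#3e5629

Per channel, c → c + 0.47(0 − c):
  R: 104 + 0.47×(0−104) = 104 − 48.88 = 55.12 → 55
  G: 152 + 0.47×(0−152) = 152 − 71.44 = 80.56 → 81
  B: 58 − 27.26 = 30.74 → 31
After the shade: rgb(55, 81, 31) = #37511f.
Lerp each channel 10% toward 128:
  R: 55 + 7.3 = 62.3 → 62
  G: 81 + 0.1×(128−81) = 81 + 4.7 = 85.7 → 86
  B: 31 + 0.1×(128−31) = 31 + 9.7 = 40.7 → 41
rgb(62, 86, 41) = #3e5629.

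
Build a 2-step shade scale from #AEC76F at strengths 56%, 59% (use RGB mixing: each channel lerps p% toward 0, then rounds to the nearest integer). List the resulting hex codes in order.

#AEC76F is rgb(174, 199, 111).
56%: (174 − 97.44 = 76.56→77, 199 − 111.44 = 87.56→88, 111 − 62.16 = 48.84→49) → #4D5831
59%: (174 − 102.66 = 71.34→71, 199 − 117.41 = 81.59→82, 111 − 65.49 = 45.51→46) → #47522E

#4D5831, #47522E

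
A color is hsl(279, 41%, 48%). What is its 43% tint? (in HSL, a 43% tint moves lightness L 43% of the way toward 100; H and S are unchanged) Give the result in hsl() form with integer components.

hsl(279, 41%, 70%)

L moves 43% from 48 toward 100: 48 + 22.36 = 70.36 → 70.
H and S are unchanged.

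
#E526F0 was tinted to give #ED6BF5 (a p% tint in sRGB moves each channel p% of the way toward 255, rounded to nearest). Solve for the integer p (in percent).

32%

#E526F0 is rgb(229, 38, 240); #ED6BF5 is rgb(237, 107, 245).
On the G channel (widest range): 107 ≈ 38 + (p/100)(255 − 38), so p ≈ 100×(107 − 38)/(255 − 38) = 6900/217 = 31.80.
p = 32 reproduces all three channels after rounding.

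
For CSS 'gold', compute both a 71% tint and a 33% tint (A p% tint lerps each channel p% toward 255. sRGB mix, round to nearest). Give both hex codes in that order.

CSS gold is rgb(255, 215, 0).
71% tint:
  R: 255 + 0.71×(255−255) = 255 + 0 = 255 → 255
  G: 215 + 28.4 = 243.4 → 243
  B: 0 + 0.71×(255−0) = 0 + 181.05 = 181.05 → 181
  → #fff3b5
33% tint:
  R: 255 + 0.33×(255−255) = 255 + 0 = 255 → 255
  G: 215 + 13.2 = 228.2 → 228
  B: 0 + 84.15 = 84.15 → 84
  → #ffe454

#fff3b5, #ffe454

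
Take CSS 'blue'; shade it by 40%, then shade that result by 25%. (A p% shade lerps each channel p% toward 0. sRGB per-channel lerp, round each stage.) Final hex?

#000073

CSS blue is rgb(0, 0, 255).
Per channel, c → c + 0.4(0 − c):
  R: 0 + 0 = 0 → 0
  G: 0 + 0.4×(0−0) = 0 + 0 = 0 → 0
  B: 255 + 0.4×(0−255) = 255 − 102 = 153 → 153
After the shade: rgb(0, 0, 153) = #000099.
A 25% shade moves each channel 25% toward 0:
  R: 0 + 0.25×(0−0) = 0 + 0 = 0 → 0
  G: 0 + 0.25×(0−0) = 0 + 0 = 0 → 0
  B: 153 + 0.25×(0−153) = 153 − 38.25 = 114.75 → 115
rgb(0, 0, 115) = #000073.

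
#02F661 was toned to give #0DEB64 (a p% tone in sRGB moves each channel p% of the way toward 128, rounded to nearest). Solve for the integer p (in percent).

#02F661 is rgb(2, 246, 97); #0DEB64 is rgb(13, 235, 100).
On the R channel (widest range): 13 ≈ 2 + (p/100)(128 − 2), so p ≈ 100×(13 − 2)/(128 − 2) = 1100/126 = 8.73.
p = 9 reproduces all three channels after rounding.

9%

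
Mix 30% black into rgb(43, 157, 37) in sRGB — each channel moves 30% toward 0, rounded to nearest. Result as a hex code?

#1e6e1a

A 30% shade moves each channel 30% toward 0:
  R: 43 + 0.3×(0−43) = 43 − 12.9 = 30.1 → 30
  G: 157 + 0.3×(0−157) = 157 − 47.1 = 109.9 → 110
  B: 37 − 11.1 = 25.9 → 26
rgb(30, 110, 26) = #1e6e1a.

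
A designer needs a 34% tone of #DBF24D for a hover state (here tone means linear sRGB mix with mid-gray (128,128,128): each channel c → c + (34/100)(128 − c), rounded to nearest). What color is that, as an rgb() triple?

rgb(188, 203, 94)

#DBF24D is rgb(219, 242, 77).
Lerp each channel 34% toward 128:
  R: 219 + 0.34×(128−219) = 219 − 30.94 = 188.06 → 188
  G: 242 + 0.34×(128−242) = 242 − 38.76 = 203.24 → 203
  B: 77 + 0.34×(128−77) = 77 + 17.34 = 94.34 → 94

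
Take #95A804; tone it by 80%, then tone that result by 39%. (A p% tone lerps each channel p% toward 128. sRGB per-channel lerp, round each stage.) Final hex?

#828571

#95A804 is rgb(149, 168, 4).
Lerp each channel 80% toward 128:
  R: 149 + 0.8×(128−149) = 149 − 16.8 = 132.2 → 132
  G: 168 + 0.8×(128−168) = 168 − 32 = 136 → 136
  B: 4 + 99.2 = 103.2 → 103
After the tone: rgb(132, 136, 103) = #848867.
A 39% tone moves each channel 39% toward 128:
  R: 132 + 0.39×(128−132) = 132 − 1.56 = 130.44 → 130
  G: 136 − 3.12 = 132.88 → 133
  B: 103 + 0.39×(128−103) = 103 + 9.75 = 112.75 → 113
rgb(130, 133, 113) = #828571.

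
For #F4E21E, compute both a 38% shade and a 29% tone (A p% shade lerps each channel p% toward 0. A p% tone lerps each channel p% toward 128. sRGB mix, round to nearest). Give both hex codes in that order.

#978C13, #D2C63A

#F4E21E is rgb(244, 226, 30).
38% shade:
  R: 244 + 0.38×(0−244) = 244 − 92.72 = 151.28 → 151
  G: 226 − 85.88 = 140.12 → 140
  B: 30 + 0.38×(0−30) = 30 − 11.4 = 18.6 → 19
  → #978C13
29% tone:
  R: 244 − 33.64 = 210.36 → 210
  G: 226 − 28.42 = 197.58 → 198
  B: 30 + 0.29×(128−30) = 30 + 28.42 = 58.42 → 58
  → #D2C63A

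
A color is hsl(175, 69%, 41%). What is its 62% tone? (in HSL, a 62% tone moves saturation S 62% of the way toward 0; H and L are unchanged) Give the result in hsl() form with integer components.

S moves 62% from 69 toward 0: 69 − 42.78 = 26.22 → 26.
H and L are unchanged.

hsl(175, 26%, 41%)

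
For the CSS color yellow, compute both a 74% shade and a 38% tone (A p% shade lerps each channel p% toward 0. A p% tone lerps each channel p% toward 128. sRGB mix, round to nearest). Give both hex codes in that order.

#424200, #CFCF31

CSS yellow is rgb(255, 255, 0).
74% shade:
  R: 255 + 0.74×(0−255) = 255 − 188.7 = 66.3 → 66
  G: 255 − 188.7 = 66.3 → 66
  B: 0 + 0 = 0 → 0
  → #424200
38% tone:
  R: 255 − 48.26 = 206.74 → 207
  G: 255 + 0.38×(128−255) = 255 − 48.26 = 206.74 → 207
  B: 0 + 48.64 = 48.64 → 49
  → #CFCF31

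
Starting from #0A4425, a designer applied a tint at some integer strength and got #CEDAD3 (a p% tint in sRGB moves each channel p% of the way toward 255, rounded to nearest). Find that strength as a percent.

#0A4425 is rgb(10, 68, 37); #CEDAD3 is rgb(206, 218, 211).
On the R channel (widest range): 206 ≈ 10 + (p/100)(255 − 10), so p ≈ 100×(206 − 10)/(255 − 10) = 19600/245 = 80.00.
p = 80 reproduces all three channels after rounding.

80%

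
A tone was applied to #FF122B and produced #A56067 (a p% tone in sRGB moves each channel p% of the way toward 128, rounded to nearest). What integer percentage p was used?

#FF122B is rgb(255, 18, 43); #A56067 is rgb(165, 96, 103).
On the R channel (widest range): 165 ≈ 255 + (p/100)(128 − 255), so p ≈ 100×(165 − 255)/(128 − 255) = -9000/-127 = 70.87.
p = 71 reproduces all three channels after rounding.

71%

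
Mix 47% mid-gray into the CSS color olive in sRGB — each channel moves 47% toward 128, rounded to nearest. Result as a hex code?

#80803C

CSS olive is rgb(128, 128, 0).
Lerp each channel 47% toward 128:
  R: 128 + 0.47×(128−128) = 128 + 0 = 128 → 128
  G: 128 + 0 = 128 → 128
  B: 0 + 0.47×(128−0) = 0 + 60.16 = 60.16 → 60
rgb(128, 128, 60) = #80803C.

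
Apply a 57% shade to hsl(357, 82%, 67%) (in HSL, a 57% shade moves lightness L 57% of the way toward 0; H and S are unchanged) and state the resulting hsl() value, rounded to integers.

hsl(357, 82%, 29%)

L moves 57% from 67 toward 0: 67 − 38.19 = 28.81 → 29.
H and S are unchanged.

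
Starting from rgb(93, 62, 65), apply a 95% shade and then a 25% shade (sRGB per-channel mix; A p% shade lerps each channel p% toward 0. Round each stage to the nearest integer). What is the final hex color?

Lerp each channel 95% toward 0:
  R: 93 + 0.95×(0−93) = 93 − 88.35 = 4.65 → 5
  G: 62 + 0.95×(0−62) = 62 − 58.9 = 3.1 → 3
  B: 65 + 0.95×(0−65) = 65 − 61.75 = 3.25 → 3
After the shade: rgb(5, 3, 3) = #050303.
Lerp each channel 25% toward 0:
  R: 5 − 1.25 = 3.75 → 4
  G: 3 + 0.25×(0−3) = 3 − 0.75 = 2.25 → 2
  B: 3 + 0.25×(0−3) = 3 − 0.75 = 2.25 → 2
rgb(4, 2, 2) = #040202.

#040202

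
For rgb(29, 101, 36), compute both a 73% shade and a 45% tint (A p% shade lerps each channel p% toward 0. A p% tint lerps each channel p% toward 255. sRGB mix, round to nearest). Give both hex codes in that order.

73% shade:
  R: 29 + 0.73×(0−29) = 29 − 21.17 = 7.83 → 8
  G: 101 − 73.73 = 27.27 → 27
  B: 36 + 0.73×(0−36) = 36 − 26.28 = 9.72 → 10
  → #081b0a
45% tint:
  R: 29 + 0.45×(255−29) = 29 + 101.7 = 130.7 → 131
  G: 101 + 0.45×(255−101) = 101 + 69.3 = 170.3 → 170
  B: 36 + 98.55 = 134.55 → 135
  → #83aa87

#081b0a, #83aa87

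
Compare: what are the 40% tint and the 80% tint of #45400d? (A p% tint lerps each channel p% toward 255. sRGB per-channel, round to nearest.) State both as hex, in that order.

#45400d is rgb(69, 64, 13).
40% tint:
  R: 69 + 0.4×(255−69) = 69 + 74.4 = 143.4 → 143
  G: 64 + 76.4 = 140.4 → 140
  B: 13 + 0.4×(255−13) = 13 + 96.8 = 109.8 → 110
  → #8f8c6e
80% tint:
  R: 69 + 148.8 = 217.8 → 218
  G: 64 + 0.8×(255−64) = 64 + 152.8 = 216.8 → 217
  B: 13 + 0.8×(255−13) = 13 + 193.6 = 206.6 → 207
  → #dad9cf

#8f8c6e, #dad9cf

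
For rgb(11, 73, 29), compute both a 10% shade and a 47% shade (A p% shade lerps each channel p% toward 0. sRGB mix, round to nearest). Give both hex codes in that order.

10% shade:
  R: 11 + 0.1×(0−11) = 11 − 1.1 = 9.9 → 10
  G: 73 + 0.1×(0−73) = 73 − 7.3 = 65.7 → 66
  B: 29 − 2.9 = 26.1 → 26
  → #0a421a
47% shade:
  R: 11 + 0.47×(0−11) = 11 − 5.17 = 5.83 → 6
  G: 73 + 0.47×(0−73) = 73 − 34.31 = 38.69 → 39
  B: 29 − 13.63 = 15.37 → 15
  → #06270f

#0a421a, #06270f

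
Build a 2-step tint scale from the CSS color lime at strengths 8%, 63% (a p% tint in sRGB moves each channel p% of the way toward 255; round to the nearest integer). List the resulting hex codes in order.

#14FF14, #A1FFA1

CSS lime is rgb(0, 255, 0).
8%: (0 + 20.4 = 20.4→20, 255→255, 0 + 20.4 = 20.4→20) → #14FF14
63%: (0 + 160.65 = 160.65→161, 255→255, 0 + 160.65 = 160.65→161) → #A1FFA1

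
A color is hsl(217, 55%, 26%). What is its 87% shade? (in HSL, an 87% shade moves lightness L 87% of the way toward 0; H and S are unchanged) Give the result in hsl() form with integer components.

L moves 87% from 26 toward 0: 26 − 22.62 = 3.38 → 3.
H and S are unchanged.

hsl(217, 55%, 3%)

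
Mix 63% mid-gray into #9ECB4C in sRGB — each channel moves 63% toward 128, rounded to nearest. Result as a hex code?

#9ECB4C is rgb(158, 203, 76).
A 63% tone moves each channel 63% toward 128:
  R: 158 − 18.9 = 139.1 → 139
  G: 203 + 0.63×(128−203) = 203 − 47.25 = 155.75 → 156
  B: 76 + 0.63×(128−76) = 76 + 32.76 = 108.76 → 109
rgb(139, 156, 109) = #8B9C6D.

#8B9C6D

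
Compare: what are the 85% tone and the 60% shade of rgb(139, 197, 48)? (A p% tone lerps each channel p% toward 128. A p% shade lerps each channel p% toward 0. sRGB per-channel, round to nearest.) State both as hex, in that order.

85% tone:
  R: 139 + 0.85×(128−139) = 139 − 9.35 = 129.65 → 130
  G: 197 − 58.65 = 138.35 → 138
  B: 48 + 68 = 116 → 116
  → #828A74
60% shade:
  R: 139 − 83.4 = 55.6 → 56
  G: 197 + 0.6×(0−197) = 197 − 118.2 = 78.8 → 79
  B: 48 + 0.6×(0−48) = 48 − 28.8 = 19.2 → 19
  → #384F13

#828A74, #384F13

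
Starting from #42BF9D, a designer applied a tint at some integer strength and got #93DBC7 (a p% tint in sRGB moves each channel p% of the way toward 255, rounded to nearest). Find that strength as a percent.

#42BF9D is rgb(66, 191, 157); #93DBC7 is rgb(147, 219, 199).
On the R channel (widest range): 147 ≈ 66 + (p/100)(255 − 66), so p ≈ 100×(147 − 66)/(255 − 66) = 8100/189 = 42.86.
p = 43 reproduces all three channels after rounding.

43%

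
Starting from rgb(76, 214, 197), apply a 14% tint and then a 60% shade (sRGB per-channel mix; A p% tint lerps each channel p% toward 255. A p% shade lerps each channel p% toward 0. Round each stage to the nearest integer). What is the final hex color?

Per channel, c → c + 0.14(255 − c):
  R: 76 + 0.14×(255−76) = 76 + 25.06 = 101.06 → 101
  G: 214 + 0.14×(255−214) = 214 + 5.74 = 219.74 → 220
  B: 197 + 8.12 = 205.12 → 205
After the tint: rgb(101, 220, 205) = #65DCCD.
Lerp each channel 60% toward 0:
  R: 101 − 60.6 = 40.4 → 40
  G: 220 + 0.6×(0−220) = 220 − 132 = 88 → 88
  B: 205 − 123 = 82 → 82
rgb(40, 88, 82) = #285852.

#285852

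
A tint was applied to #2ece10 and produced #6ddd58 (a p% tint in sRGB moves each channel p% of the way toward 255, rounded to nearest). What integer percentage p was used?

#2ece10 is rgb(46, 206, 16); #6ddd58 is rgb(109, 221, 88).
On the B channel (widest range): 88 ≈ 16 + (p/100)(255 − 16), so p ≈ 100×(88 − 16)/(255 − 16) = 7200/239 = 30.13.
p = 30 reproduces all three channels after rounding.

30%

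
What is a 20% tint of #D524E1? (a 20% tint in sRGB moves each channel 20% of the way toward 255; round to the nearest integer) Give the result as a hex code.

#DD50E7

#D524E1 is rgb(213, 36, 225).
Per channel, c → c + 0.2(255 − c):
  R: 213 + 0.2×(255−213) = 213 + 8.4 = 221.4 → 221
  G: 36 + 0.2×(255−36) = 36 + 43.8 = 79.8 → 80
  B: 225 + 6 = 231 → 231
rgb(221, 80, 231) = #DD50E7.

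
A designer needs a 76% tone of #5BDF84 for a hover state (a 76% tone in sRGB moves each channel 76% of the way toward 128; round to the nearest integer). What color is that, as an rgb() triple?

#5BDF84 is rgb(91, 223, 132).
Per channel, c → c + 0.76(128 − c):
  R: 91 + 0.76×(128−91) = 91 + 28.12 = 119.12 → 119
  G: 223 + 0.76×(128−223) = 223 − 72.2 = 150.8 → 151
  B: 132 − 3.04 = 128.96 → 129

rgb(119, 151, 129)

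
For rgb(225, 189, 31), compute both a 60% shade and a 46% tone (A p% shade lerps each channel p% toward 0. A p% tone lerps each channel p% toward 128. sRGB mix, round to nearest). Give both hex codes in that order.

#5a4c0c, #b4a14c

60% shade:
  R: 225 − 135 = 90 → 90
  G: 189 + 0.6×(0−189) = 189 − 113.4 = 75.6 → 76
  B: 31 + 0.6×(0−31) = 31 − 18.6 = 12.4 → 12
  → #5a4c0c
46% tone:
  R: 225 + 0.46×(128−225) = 225 − 44.62 = 180.38 → 180
  G: 189 + 0.46×(128−189) = 189 − 28.06 = 160.94 → 161
  B: 31 + 0.46×(128−31) = 31 + 44.62 = 75.62 → 76
  → #b4a14c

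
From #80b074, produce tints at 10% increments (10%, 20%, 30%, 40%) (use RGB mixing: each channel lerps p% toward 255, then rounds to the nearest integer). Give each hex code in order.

#8db882, #99c090, #a6c89e, #b3d0ac

#80b074 is rgb(128, 176, 116).
10%: (128 + 12.7 = 140.7→141, 176 + 7.9 = 183.9→184, 116 + 13.9 = 129.9→130) → #8db882
20%: (128 + 25.4 = 153.4→153, 176 + 15.8 = 191.8→192, 116 + 27.8 = 143.8→144) → #99c090
30%: (128 + 38.1 = 166.1→166, 176 + 23.7 = 199.7→200, 116 + 41.7 = 157.7→158) → #a6c89e
40%: (128 + 50.8 = 178.8→179, 176 + 31.6 = 207.6→208, 116 + 55.6 = 171.6→172) → #b3d0ac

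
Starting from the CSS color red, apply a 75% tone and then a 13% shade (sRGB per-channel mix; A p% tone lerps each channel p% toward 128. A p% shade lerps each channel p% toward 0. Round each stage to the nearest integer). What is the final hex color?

CSS red is rgb(255, 0, 0).
Lerp each channel 75% toward 128:
  R: 255 + 0.75×(128−255) = 255 − 95.25 = 159.75 → 160
  G: 0 + 96 = 96 → 96
  B: 0 + 96 = 96 → 96
After the tone: rgb(160, 96, 96) = #a06060.
Per channel, c → c + 0.13(0 − c):
  R: 160 − 20.8 = 139.2 → 139
  G: 96 + 0.13×(0−96) = 96 − 12.48 = 83.52 → 84
  B: 96 − 12.48 = 83.52 → 84
rgb(139, 84, 84) = #8b5454.

#8b5454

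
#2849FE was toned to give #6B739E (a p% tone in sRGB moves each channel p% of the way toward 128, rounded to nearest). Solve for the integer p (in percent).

76%

#2849FE is rgb(40, 73, 254); #6B739E is rgb(107, 115, 158).
On the B channel (widest range): 158 ≈ 254 + (p/100)(128 − 254), so p ≈ 100×(158 − 254)/(128 − 254) = -9600/-126 = 76.19.
p = 76 reproduces all three channels after rounding.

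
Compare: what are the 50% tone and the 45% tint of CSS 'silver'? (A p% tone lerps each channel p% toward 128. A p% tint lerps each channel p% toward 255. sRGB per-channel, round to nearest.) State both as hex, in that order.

CSS silver is rgb(192, 192, 192).
50% tone:
  R: 192 − 32 = 160 → 160
  G: 192 − 32 = 160 → 160
  B: 192 + 0.5×(128−192) = 192 − 32 = 160 → 160
  → #a0a0a0
45% tint:
  R: 192 + 28.35 = 220.35 → 220
  G: 192 + 28.35 = 220.35 → 220
  B: 192 + 0.45×(255−192) = 192 + 28.35 = 220.35 → 220
  → #dcdcdc

#a0a0a0, #dcdcdc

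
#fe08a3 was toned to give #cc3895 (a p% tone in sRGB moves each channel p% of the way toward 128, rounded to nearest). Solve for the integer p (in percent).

40%

#fe08a3 is rgb(254, 8, 163); #cc3895 is rgb(204, 56, 149).
On the R channel (widest range): 204 ≈ 254 + (p/100)(128 − 254), so p ≈ 100×(204 − 254)/(128 − 254) = -5000/-126 = 39.68.
p = 40 reproduces all three channels after rounding.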